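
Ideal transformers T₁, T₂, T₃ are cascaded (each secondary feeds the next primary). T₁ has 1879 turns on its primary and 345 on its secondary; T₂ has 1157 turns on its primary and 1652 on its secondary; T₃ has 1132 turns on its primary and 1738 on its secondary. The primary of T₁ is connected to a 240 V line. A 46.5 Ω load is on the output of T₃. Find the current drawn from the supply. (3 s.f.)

I_supply ≈ 0.836 A

Secondary of T₁: V = 240.00 × 345/1879 = 44.066 V.
Secondary of T₂: V = 44.066 × 1652/1157 = 62.919 V.
Secondary of T₃: V = 62.919 × 1738/1132 = 96.601 V.
I_load = 96.601/46.5 = 2.0775 A, so P_out = 96.601 × 2.0775 = 200.68 W.
All ideal ⇒ P_in = P_out, so I_supply = 200.68/240 = 0.836 A.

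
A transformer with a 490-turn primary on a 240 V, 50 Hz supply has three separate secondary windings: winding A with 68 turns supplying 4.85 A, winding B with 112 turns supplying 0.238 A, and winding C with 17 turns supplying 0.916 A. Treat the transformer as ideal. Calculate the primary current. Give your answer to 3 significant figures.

V_A = 240 × 68/490 = 33.306 V; V_B = 240 × 112/490 = 54.857 V; V_C = 240 × 17/490 = 8.3265 V.
P_out = V_A I_A + V_B I_B + V_C I_C = 33.306×4.85 + 54.857×0.238 + 8.3265×0.916 = 161.53 + 13.056 + 7.6271 = 182.22 W.
Ideal ⇒ P_in = P_out, so I_p = P_out/V_p = 182.22/240 = 0.759 A.

I_p ≈ 0.759 A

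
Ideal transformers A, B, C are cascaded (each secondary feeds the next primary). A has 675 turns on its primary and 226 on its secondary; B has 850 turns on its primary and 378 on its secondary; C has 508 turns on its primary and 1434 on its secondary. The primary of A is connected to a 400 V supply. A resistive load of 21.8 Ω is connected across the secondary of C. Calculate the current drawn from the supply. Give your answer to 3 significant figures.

Secondary of A: V = 400.00 × 226/675 = 133.93 V.
Secondary of B: V = 133.93 × 378/850 = 59.558 V.
Secondary of C: V = 59.558 × 1434/508 = 168.12 V.
I_load = 168.12/21.8 = 7.7120 A, so P_out = 168.12 × 7.7120 = 1296.6 W.
All ideal ⇒ P_in = P_out, so I_supply = 1296.6/400 = 3.24 A.

I_supply ≈ 3.24 A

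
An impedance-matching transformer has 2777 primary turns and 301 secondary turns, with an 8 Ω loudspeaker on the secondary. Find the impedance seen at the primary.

Z_p ≈ 681 Ω

Z_p = (N_p/N_s)² × Z_s = (2777/301)² × 8 = 681 Ω.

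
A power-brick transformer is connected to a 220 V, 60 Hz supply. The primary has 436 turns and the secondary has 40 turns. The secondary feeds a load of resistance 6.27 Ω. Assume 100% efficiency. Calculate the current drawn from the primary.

I_p ≈ 0.295 A

V_s = V_p × N_s/N_p = 220 × 40/436 = 20.183 V.
I_s = V_s/R = 20.183/6.27 = 3.2191 A.
For an ideal transformer I_p N_p = I_s N_s, so I_p = 3.2191 × 40/436 = 0.295 A.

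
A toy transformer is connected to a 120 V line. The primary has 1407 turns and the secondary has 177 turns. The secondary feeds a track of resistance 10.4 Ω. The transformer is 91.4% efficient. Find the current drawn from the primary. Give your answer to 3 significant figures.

V_s = 120 × 177/1407 = 15.096 V.
I_s = V_s/R = 15.096/10.4 = 1.4515 A.
P_out = V_s I_s = 15.096 × 1.4515 = 21.912 W.
P_in = P_out/η = 21.912/0.914 = 23.974 W.
I_p = P_in/V_p = 23.974/120 = 0.200 A.

I_p ≈ 0.200 A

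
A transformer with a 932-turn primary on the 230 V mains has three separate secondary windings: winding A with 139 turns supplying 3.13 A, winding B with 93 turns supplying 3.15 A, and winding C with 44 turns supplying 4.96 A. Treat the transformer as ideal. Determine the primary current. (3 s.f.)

V_A = 230 × 139/932 = 34.303 V; V_B = 230 × 93/932 = 22.951 V; V_C = 230 × 44/932 = 10.858 V.
P_out = V_A I_A + V_B I_B + V_C I_C = 34.303×3.13 + 22.951×3.15 + 10.858×4.96 = 107.37 + 72.295 + 53.858 = 233.52 W.
Ideal ⇒ P_in = P_out, so I_p = P_out/V_p = 233.52/230 = 1.02 A.

I_p ≈ 1.02 A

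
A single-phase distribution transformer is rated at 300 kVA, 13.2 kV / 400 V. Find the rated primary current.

I_p ≈ 22.7 A

I_p = S/V_p = 300000/13200 = 22.7 A.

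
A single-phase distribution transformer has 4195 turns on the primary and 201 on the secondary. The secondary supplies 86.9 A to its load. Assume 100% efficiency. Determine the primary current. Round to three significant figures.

For an ideal transformer I_p/I_s = N_s/N_p, so I_p = 86.9 × 201/4195 = 4.16 A.

I_p ≈ 4.16 A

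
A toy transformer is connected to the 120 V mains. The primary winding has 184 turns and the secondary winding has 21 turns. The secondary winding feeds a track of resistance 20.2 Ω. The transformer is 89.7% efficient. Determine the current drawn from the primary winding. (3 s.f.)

I_p ≈ 0.0863 A

V_s = 120 × 21/184 = 13.696 V.
I_s = V_s/R = 13.696/20.2 = 0.67800 A.
P_out = V_s I_s = 13.696 × 0.67800 = 9.2857 W.
P_in = P_out/η = 9.2857/0.897 = 10.352 W.
I_p = P_in/V_p = 10.352/120 = 0.0863 A.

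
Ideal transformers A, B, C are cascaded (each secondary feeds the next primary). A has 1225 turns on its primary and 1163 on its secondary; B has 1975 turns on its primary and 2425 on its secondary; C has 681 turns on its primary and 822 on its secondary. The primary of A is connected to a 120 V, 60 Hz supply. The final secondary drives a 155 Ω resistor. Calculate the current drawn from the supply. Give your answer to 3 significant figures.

I_supply ≈ 1.53 A

Secondary of A: V = 120.00 × 1163/1225 = 113.93 V.
Secondary of B: V = 113.93 × 2425/1975 = 139.88 V.
Secondary of C: V = 139.88 × 822/681 = 168.85 V.
I_load = 168.85/155 = 1.0893 A, so P_out = 168.85 × 1.0893 = 183.93 W.
All ideal ⇒ P_in = P_out, so I_supply = 183.93/120 = 1.53 A.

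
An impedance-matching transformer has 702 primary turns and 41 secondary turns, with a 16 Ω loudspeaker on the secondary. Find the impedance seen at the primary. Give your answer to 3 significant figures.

Z_p ≈ 4690 Ω

Z_p = (N_p/N_s)² × Z_s = (702/41)² × 16 = 4690 Ω.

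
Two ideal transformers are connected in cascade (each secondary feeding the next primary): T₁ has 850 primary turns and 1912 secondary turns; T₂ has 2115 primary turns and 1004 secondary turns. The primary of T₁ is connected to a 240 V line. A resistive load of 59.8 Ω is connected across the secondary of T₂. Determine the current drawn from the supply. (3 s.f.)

Secondary of T₁: V = 240.00 × 1912/850 = 539.86 V.
Secondary of T₂: V = 539.86 × 1004/2115 = 256.27 V.
I_load = 256.27/59.8 = 4.2855 A, so P_out = 256.27 × 4.2855 = 1098.3 W.
All ideal ⇒ P_in = P_out, so I_supply = 1098.3/240 = 4.58 A.

I_supply ≈ 4.58 A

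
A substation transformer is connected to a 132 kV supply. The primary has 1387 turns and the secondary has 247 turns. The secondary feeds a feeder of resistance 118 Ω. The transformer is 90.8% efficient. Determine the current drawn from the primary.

I_p ≈ 39.1 A

V_s = 132000 × 247/1387 = 23507 V.
I_s = V_s/R = 23507/118 = 199.21 A.
P_out = V_s I_s = 23507 × 199.21 = 4.6828×10^6 W.
P_in = P_out/η = 4.6828×10^6/0.908 = 5.1573×10^6 W.
I_p = P_in/V_p = 5.1573×10^6/132000 = 39.1 A.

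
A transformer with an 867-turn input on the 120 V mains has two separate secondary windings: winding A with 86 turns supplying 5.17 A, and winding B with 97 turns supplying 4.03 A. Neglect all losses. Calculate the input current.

V_A = 120 × 86/867 = 11.903 V; V_B = 120 × 97/867 = 13.426 V.
P_out = V_A I_A + V_B I_B = 11.903×5.17 + 13.426×4.03 = 61.539 + 54.105 = 115.64 W.
Ideal ⇒ P_in = P_out, so I_in = P_out/V_in = 115.64/120 = 0.964 A.

I_in ≈ 0.964 A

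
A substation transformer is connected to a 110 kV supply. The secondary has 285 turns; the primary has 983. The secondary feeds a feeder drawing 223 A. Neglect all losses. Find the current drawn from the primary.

I_p ≈ 64.7 A

For an ideal transformer I_p N_p = I_s N_s, so I_p = 223 × 285/983 = 64.7 A.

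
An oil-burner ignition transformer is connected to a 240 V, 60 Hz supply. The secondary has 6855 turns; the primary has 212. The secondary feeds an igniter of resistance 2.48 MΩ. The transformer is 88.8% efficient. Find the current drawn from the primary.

I_p ≈ 0.114 A

V_s = 240 × 6855/212 = 7760.4 V.
I_s = V_s/R = 7760.4/(2.48×10^6) = 0.0031292 A.
P_out = V_s I_s = 7760.4 × 0.0031292 = 24.284 W.
P_in = P_out/η = 24.284/0.888 = 27.346 W.
I_p = P_in/V_p = 27.346/240 = 0.114 A.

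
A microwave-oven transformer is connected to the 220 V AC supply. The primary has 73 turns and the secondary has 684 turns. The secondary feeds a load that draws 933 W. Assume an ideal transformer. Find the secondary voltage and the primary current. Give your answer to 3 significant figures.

V_s ≈ 2060 V, I_p ≈ 4.24 A

V_s = V_p × N_s/N_p = 220 × 684/73 = 2061.4 V.
I_s = P/V_s = 933/2061.4 = 0.45261 A.
I_p = I_s × N_s/N_p = 0.45261 × 684/73 = 4.24 A.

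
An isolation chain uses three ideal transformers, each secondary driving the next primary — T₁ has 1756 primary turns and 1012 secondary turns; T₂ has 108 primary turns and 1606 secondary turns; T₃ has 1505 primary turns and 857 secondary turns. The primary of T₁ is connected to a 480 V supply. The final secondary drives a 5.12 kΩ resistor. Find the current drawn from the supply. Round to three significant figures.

I_supply ≈ 2.23 A

Secondary of T₁: V = 480.00 × 1012/1756 = 276.63 V.
Secondary of T₂: V = 276.63 × 1606/108 = 4113.6 V.
Secondary of T₃: V = 4113.6 × 857/1505 = 2342.4 V.
I_load = 2342.4/5120 = 0.45750 A, so P_out = 2342.4 × 0.45750 = 1071.7 W.
All ideal ⇒ P_in = P_out, so I_supply = 1071.7/480 = 2.23 A.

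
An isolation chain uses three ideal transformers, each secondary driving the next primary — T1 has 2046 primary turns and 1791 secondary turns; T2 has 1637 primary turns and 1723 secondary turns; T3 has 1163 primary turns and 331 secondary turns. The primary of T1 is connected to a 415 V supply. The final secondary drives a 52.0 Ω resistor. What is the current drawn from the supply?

I_supply ≈ 0.549 A

Secondary of T1: V = 415.00 × 1791/2046 = 363.28 V.
Secondary of T2: V = 363.28 × 1723/1637 = 382.36 V.
Secondary of T3: V = 382.36 × 331/1163 = 108.82 V.
I_load = 108.82/52.0 = 2.0928 A, so P_out = 108.82 × 2.0928 = 227.74 W.
All ideal ⇒ P_in = P_out, so I_supply = 227.74/415 = 0.549 A.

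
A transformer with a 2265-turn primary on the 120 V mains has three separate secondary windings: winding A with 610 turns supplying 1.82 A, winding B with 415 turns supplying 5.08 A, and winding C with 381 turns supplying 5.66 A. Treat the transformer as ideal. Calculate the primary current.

V_A = 120 × 610/2265 = 32.318 V; V_B = 120 × 415/2265 = 21.987 V; V_C = 120 × 381/2265 = 20.185 V.
P_out = V_A I_A + V_B I_B + V_C I_C = 32.318×1.82 + 21.987×5.08 + 20.185×5.66 = 58.819 + 111.69 + 114.25 = 284.76 W.
Ideal ⇒ P_in = P_out, so I_p = P_out/V_p = 284.76/120 = 2.37 A.

I_p ≈ 2.37 A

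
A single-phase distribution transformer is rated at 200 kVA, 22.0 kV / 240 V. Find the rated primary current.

I_p = S/V_p = 200000/22000 = 9.09 A.

I_p ≈ 9.09 A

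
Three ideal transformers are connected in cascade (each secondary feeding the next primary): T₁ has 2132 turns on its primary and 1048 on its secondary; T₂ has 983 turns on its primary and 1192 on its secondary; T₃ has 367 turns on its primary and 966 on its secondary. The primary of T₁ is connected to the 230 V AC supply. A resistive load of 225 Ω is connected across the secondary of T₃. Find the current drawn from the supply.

I_supply ≈ 2.52 A

Secondary of T₁: V = 230.00 × 1048/2132 = 113.06 V.
Secondary of T₂: V = 113.06 × 1192/983 = 137.10 V.
Secondary of T₃: V = 137.10 × 966/367 = 360.86 V.
I_load = 360.86/225 = 1.6038 A, so P_out = 360.86 × 1.6038 = 578.75 W.
All ideal ⇒ P_in = P_out, so I_supply = 578.75/230 = 2.52 A.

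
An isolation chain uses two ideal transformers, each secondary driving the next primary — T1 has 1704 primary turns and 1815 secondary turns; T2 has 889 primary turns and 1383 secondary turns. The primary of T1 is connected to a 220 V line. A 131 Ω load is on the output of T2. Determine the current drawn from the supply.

I_supply ≈ 4.61 A

Secondary of T1: V = 220.00 × 1815/1704 = 234.33 V.
Secondary of T2: V = 234.33 × 1383/889 = 364.54 V.
I_load = 364.54/131 = 2.7828 A, so P_out = 364.54 × 2.7828 = 1014.4 W.
All ideal ⇒ P_in = P_out, so I_supply = 1014.4/220 = 4.61 A.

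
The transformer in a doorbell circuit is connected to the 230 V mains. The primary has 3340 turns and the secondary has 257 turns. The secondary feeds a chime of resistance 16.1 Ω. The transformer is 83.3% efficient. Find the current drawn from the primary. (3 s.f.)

I_p ≈ 0.102 A

V_s = 230 × 257/3340 = 17.698 V.
I_s = V_s/R = 17.698/16.1 = 1.0992 A.
P_out = V_s I_s = 17.698 × 1.0992 = 19.454 W.
P_in = P_out/η = 19.454/0.833 = 23.354 W.
I_p = P_in/V_p = 23.354/230 = 0.102 A.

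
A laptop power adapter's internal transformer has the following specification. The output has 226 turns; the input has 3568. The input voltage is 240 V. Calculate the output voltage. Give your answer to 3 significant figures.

V_out/V_in = N_out/N_in, so V_out = 240 × 226/3568 = 15.2 V.

V_out ≈ 15.2 V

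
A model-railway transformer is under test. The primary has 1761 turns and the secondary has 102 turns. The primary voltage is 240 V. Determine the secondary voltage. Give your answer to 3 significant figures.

V_s/V_p = N_s/N_p, so V_s = 240 × 102/1761 = 13.9 V.

V_s ≈ 13.9 V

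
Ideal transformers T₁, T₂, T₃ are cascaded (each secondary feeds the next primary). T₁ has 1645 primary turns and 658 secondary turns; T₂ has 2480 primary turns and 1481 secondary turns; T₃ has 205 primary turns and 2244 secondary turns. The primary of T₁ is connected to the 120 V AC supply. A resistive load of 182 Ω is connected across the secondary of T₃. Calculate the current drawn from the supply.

After T₁: V = 120.00 × 658/1645 = 48.000 V.
After T₂: V = 48.000 × 1481/2480 = 28.665 V.
After T₃: V = 28.665 × 2244/205 = 313.77 V.
I_load = 313.77/182 = 1.7240 A, so P_out = 313.77 × 1.7240 = 540.95 W.
All ideal ⇒ P_in = P_out, so I_supply = 540.95/120 = 4.51 A.

I_supply ≈ 4.51 A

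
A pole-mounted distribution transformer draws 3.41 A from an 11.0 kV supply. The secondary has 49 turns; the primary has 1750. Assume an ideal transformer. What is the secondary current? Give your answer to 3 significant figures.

I_s ≈ 122 A

I_s/I_p = N_p/N_s, so I_s = 3.41 × 1750/49 = 122 A.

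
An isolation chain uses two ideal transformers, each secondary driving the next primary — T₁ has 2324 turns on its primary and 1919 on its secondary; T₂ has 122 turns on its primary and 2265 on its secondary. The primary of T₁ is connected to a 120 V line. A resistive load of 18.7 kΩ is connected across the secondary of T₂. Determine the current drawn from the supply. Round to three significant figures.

I_supply ≈ 1.51 A

Secondary of T₁: V = 120.00 × 1919/2324 = 99.088 V.
Secondary of T₂: V = 99.088 × 2265/122 = 1839.6 V.
I_load = 1839.6/18700 = 0.098375 A, so P_out = 1839.6 × 0.098375 = 180.97 W.
All ideal ⇒ P_in = P_out, so I_supply = 180.97/120 = 1.51 A.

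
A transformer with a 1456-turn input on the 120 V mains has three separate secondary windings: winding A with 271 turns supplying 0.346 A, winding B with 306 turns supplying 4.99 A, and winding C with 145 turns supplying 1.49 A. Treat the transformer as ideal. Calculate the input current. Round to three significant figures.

I_in ≈ 1.26 A

V_A = 120 × 271/1456 = 22.335 V; V_B = 120 × 306/1456 = 25.220 V; V_C = 120 × 145/1456 = 11.951 V.
P_out = V_A I_A + V_B I_B + V_C I_C = 22.335×0.346 + 25.220×4.99 + 11.951×1.49 = 7.7280 + 125.85 + 17.806 = 151.38 W.
Ideal ⇒ P_in = P_out, so I_in = P_out/V_in = 151.38/120 = 1.26 A.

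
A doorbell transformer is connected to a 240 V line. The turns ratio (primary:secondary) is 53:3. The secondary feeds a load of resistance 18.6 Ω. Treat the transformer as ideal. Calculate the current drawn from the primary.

I_p ≈ 0.0413 A

V_s = V_p × N_s/N_p = 240 × 3/53 = 13.585 V.
I_s = V_s/R = 13.585/18.6 = 0.73037 A.
For an ideal transformer I_p N_p = I_s N_s, so I_p = 0.73037 × 3/53 = 0.0413 A.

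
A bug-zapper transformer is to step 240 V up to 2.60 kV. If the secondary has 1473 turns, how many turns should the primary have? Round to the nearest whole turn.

N_p/N_s = V_p/V_s, so N_p = 1473 × 240/2600 = 136.0 ≈ 136 turns.

N_p = 136 turns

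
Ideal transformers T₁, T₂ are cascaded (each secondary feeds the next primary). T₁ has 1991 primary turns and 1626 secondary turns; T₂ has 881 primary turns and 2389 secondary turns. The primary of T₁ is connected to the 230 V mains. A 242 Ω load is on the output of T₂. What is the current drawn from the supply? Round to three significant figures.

Secondary of T₁: V = 230.00 × 1626/1991 = 187.84 V.
Secondary of T₂: V = 187.84 × 2389/881 = 509.35 V.
I_load = 509.35/242 = 2.1048 A, so P_out = 509.35 × 2.1048 = 1072.1 W.
All ideal ⇒ P_in = P_out, so I_supply = 1072.1/230 = 4.66 A.

I_supply ≈ 4.66 A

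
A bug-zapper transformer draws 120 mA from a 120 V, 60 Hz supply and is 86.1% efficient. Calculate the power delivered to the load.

P_out ≈ 12.4 W

P_in = V_p I_p = 120 × 0.120 = 14.400 W.
P_out = η P_in = 0.861 × 14.400 = 12.4 W.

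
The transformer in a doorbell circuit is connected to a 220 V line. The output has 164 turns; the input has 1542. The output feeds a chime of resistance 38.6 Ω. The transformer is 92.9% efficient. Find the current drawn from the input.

I_in ≈ 0.0694 A

V_out = 220 × 164/1542 = 23.398 V.
I_out = V_out/R = 23.398/38.6 = 0.60617 A.
P_out = V_out I_out = 23.398 × 0.60617 = 14.183 W.
P_in = P_out/η = 14.183/0.929 = 15.267 W.
I_in = P_in/V_in = 15.267/220 = 0.0694 A.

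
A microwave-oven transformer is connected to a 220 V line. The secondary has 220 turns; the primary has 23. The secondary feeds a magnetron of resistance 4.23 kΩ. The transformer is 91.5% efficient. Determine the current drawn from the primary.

I_p ≈ 5.20 A

V_s = 220 × 220/23 = 2104.3 V.
I_s = V_s/R = 2104.3/4230 = 0.49748 A.
P_out = V_s I_s = 2104.3 × 0.49748 = 1046.9 W.
P_in = P_out/η = 1046.9/0.915 = 1144.1 W.
I_p = P_in/V_p = 1144.1/220 = 5.20 A.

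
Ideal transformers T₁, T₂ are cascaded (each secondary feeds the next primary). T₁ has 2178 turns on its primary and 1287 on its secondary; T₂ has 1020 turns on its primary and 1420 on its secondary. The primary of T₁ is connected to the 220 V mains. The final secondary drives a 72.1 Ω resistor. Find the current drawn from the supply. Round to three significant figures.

I_supply ≈ 2.06 A

Secondary of T₁: V = 220.00 × 1287/2178 = 130.00 V.
Secondary of T₂: V = 130.00 × 1420/1020 = 180.98 V.
I_load = 180.98/72.1 = 2.5101 A, so P_out = 180.98 × 2.5101 = 454.28 W.
All ideal ⇒ P_in = P_out, so I_supply = 454.28/220 = 2.06 A.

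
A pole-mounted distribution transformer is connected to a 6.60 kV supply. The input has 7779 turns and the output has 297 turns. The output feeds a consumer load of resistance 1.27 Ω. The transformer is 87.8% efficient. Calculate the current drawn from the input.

V_out = 6600 × 297/7779 = 251.99 V.
I_out = V_out/R = 251.99/1.27 = 198.41 A.
P_out = V_out I_out = 251.99 × 198.41 = 49998 W.
P_in = P_out/η = 49998/0.878 = 56945 W.
I_in = P_in/V_in = 56945/6600 = 8.63 A.

I_in ≈ 8.63 A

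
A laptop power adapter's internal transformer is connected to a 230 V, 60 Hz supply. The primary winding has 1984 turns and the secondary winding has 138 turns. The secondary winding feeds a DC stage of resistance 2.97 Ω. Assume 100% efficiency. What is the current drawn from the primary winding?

V_s = V_p × N_s/N_p = 230 × 138/1984 = 15.998 V.
I_s = V_s/R = 15.998/2.97 = 5.3865 A.
For an ideal transformer I_p N_p = I_s N_s, so I_p = 5.3865 × 138/1984 = 0.375 A.

I_p ≈ 0.375 A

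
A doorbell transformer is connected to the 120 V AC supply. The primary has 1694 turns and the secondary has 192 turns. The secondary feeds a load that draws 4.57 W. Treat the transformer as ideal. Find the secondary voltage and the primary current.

V_s ≈ 13.6 V, I_p ≈ 0.0381 A

V_s = V_p × N_s/N_p = 120 × 192/1694 = 13.601 V.
I_s = P/V_s = 4.57/13.601 = 0.33601 A.
I_p = I_s × N_s/N_p = 0.33601 × 192/1694 = 0.0381 A.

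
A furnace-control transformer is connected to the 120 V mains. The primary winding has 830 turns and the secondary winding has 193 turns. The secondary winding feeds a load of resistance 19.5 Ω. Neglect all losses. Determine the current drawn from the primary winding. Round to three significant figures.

V_s = V_p × N_s/N_p = 120 × 193/830 = 27.904 V.
I_s = V_s/R = 27.904/19.5 = 1.4310 A.
For an ideal transformer I_p N_p = I_s N_s, so I_p = 1.4310 × 193/830 = 0.333 A.

I_p ≈ 0.333 A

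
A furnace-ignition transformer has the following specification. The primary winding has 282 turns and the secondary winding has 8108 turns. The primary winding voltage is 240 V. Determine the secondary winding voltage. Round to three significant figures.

V_s ≈ 6900 V

V_s/V_p = N_s/N_p, so V_s = 240 × 8108/282 = 6900 V.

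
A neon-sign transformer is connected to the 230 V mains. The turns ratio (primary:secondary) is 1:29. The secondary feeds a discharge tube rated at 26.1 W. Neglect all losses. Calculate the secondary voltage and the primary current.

V_s = V_p × N_s/N_p = 230 × 29/1 = 6670.0 V.
I_s = P/V_s = 26.1/6670.0 = 0.0039130 A.
I_p = I_s × N_s/N_p = 0.0039130 × 29/1 = 0.113 A.

V_s ≈ 6670 V, I_p ≈ 0.113 A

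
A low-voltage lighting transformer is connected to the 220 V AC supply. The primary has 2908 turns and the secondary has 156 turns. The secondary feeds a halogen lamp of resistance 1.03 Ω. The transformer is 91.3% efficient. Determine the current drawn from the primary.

I_p ≈ 0.673 A

V_s = 220 × 156/2908 = 11.802 V.
I_s = V_s/R = 11.802/1.03 = 11.458 A.
P_out = V_s I_s = 11.802 × 11.458 = 135.23 W.
P_in = P_out/η = 135.23/0.913 = 148.11 W.
I_p = P_in/V_p = 148.11/220 = 0.673 A.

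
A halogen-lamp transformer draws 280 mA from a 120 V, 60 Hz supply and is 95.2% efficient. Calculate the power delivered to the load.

P_out ≈ 32.0 W

P_in = V_p I_p = 120 × 0.280 = 33.600 W.
P_out = η P_in = 0.952 × 33.600 = 32.0 W.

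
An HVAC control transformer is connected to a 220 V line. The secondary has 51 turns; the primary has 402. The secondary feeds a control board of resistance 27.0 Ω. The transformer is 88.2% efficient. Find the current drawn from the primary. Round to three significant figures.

V_s = 220 × 51/402 = 27.910 V.
I_s = V_s/R = 27.910/27.0 = 1.0337 A.
P_out = V_s I_s = 27.910 × 1.0337 = 28.852 W.
P_in = P_out/η = 28.852/0.882 = 32.712 W.
I_p = P_in/V_p = 32.712/220 = 0.149 A.

I_p ≈ 0.149 A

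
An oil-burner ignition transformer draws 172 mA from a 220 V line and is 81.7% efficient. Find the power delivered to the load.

P_in = V_in I_in = 220 × 0.172 = 37.840 W.
P_out = η P_in = 0.817 × 37.840 = 30.9 W.

P_out ≈ 30.9 W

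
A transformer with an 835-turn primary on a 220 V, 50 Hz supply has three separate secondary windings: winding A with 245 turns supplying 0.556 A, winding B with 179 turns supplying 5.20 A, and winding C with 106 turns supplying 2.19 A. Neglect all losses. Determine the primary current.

V_A = 220 × 245/835 = 64.551 V; V_B = 220 × 179/835 = 47.162 V; V_C = 220 × 106/835 = 27.928 V.
P_out = V_A I_A + V_B I_B + V_C I_C = 64.551×0.556 + 47.162×5.20 + 27.928×2.19 = 35.890 + 245.24 + 61.163 = 342.29 W.
Ideal ⇒ P_in = P_out, so I_p = P_out/V_p = 342.29/220 = 1.56 A.

I_p ≈ 1.56 A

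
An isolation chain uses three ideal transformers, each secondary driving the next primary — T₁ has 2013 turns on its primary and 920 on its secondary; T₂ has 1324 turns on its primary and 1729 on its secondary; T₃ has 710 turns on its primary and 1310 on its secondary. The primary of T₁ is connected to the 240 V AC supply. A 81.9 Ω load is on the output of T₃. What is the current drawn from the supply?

After T₁: V = 240.00 × 920/2013 = 109.69 V.
After T₂: V = 109.69 × 1729/1324 = 143.24 V.
After T₃: V = 143.24 × 1310/710 = 264.29 V.
I_load = 264.29/81.9 = 3.2269 A, so P_out = 264.29 × 3.2269 = 852.84 W.
All ideal ⇒ P_in = P_out, so I_supply = 852.84/240 = 3.55 A.

I_supply ≈ 3.55 A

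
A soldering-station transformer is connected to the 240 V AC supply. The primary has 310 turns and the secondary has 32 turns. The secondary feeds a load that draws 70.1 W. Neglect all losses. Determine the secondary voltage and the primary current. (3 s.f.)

V_s = V_p × N_s/N_p = 240 × 32/310 = 24.774 V.
I_s = P/V_s = 70.1/24.774 = 2.8296 A.
I_p = I_s × N_s/N_p = 2.8296 × 32/310 = 0.292 A.

V_s ≈ 24.8 V, I_p ≈ 0.292 A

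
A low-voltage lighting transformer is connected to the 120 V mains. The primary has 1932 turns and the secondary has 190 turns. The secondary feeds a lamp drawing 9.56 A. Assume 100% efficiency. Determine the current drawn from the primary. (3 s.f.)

I_p ≈ 0.940 A

For an ideal transformer I_p N_p = I_s N_s, so I_p = 9.56 × 190/1932 = 0.940 A.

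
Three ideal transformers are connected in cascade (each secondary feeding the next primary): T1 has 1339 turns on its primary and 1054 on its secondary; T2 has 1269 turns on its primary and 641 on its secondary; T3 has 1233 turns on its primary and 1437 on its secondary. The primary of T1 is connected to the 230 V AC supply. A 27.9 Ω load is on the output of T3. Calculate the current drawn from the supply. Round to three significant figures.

After T1: V = 230.00 × 1054/1339 = 181.05 V.
After T2: V = 181.05 × 641/1269 = 91.450 V.
After T3: V = 91.450 × 1437/1233 = 106.58 V.
I_load = 106.58/27.9 = 3.8201 A, so P_out = 106.58 × 3.8201 = 407.15 W.
All ideal ⇒ P_in = P_out, so I_supply = 407.15/230 = 1.77 A.

I_supply ≈ 1.77 A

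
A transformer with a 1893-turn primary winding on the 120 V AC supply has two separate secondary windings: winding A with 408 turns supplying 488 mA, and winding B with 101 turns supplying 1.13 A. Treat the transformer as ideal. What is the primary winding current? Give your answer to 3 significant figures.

I_p ≈ 0.165 A

V_A = 120 × 408/1893 = 25.864 V; V_B = 120 × 101/1893 = 6.4025 V.
P_out = V_A I_A + V_B I_B = 25.864×0.488 + 6.4025×1.13 = 12.621 + 7.2349 = 19.856 W.
Ideal ⇒ P_in = P_out, so I_p = P_out/V_p = 19.856/120 = 0.165 A.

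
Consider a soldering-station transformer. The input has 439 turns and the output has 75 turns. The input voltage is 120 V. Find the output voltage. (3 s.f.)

V_out/V_in = N_out/N_in, so V_out = 120 × 75/439 = 20.5 V.

V_out ≈ 20.5 V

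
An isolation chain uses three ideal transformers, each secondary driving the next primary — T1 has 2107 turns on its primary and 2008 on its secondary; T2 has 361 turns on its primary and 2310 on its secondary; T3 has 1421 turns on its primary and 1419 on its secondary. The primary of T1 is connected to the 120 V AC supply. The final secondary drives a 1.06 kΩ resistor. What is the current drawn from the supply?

I_supply ≈ 4.20 A

Secondary of T1: V = 120.00 × 2008/2107 = 114.36 V.
Secondary of T2: V = 114.36 × 2310/361 = 731.79 V.
Secondary of T3: V = 731.79 × 1419/1421 = 730.76 V.
I_load = 730.76/1060 = 0.68939 A, so P_out = 730.76 × 0.68939 = 503.78 W.
All ideal ⇒ P_in = P_out, so I_supply = 503.78/120 = 4.20 A.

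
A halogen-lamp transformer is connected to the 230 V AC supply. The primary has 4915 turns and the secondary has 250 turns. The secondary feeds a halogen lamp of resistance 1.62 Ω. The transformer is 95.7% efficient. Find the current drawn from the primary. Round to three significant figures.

V_s = 230 × 250/4915 = 11.699 V.
I_s = V_s/R = 11.699/1.62 = 7.2215 A.
P_out = V_s I_s = 11.699 × 7.2215 = 84.484 W.
P_in = P_out/η = 84.484/0.957 = 88.280 W.
I_p = P_in/V_p = 88.280/230 = 0.384 A.

I_p ≈ 0.384 A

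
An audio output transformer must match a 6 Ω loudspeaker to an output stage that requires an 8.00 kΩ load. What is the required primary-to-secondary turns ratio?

Z_p/Z_s = (N_p/N_s)², so N_p/N_s = √(8000/6) = √1330 = 36.5.

N_p/N_s ≈ 36.5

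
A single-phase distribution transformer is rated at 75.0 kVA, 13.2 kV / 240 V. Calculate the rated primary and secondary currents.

I_p ≈ 5.68 A, I_s ≈ 312 A

I_p = S/V_p = 75000/13200 = 5.68 A.
I_s = S/V_s = 75000/240 = 312 A.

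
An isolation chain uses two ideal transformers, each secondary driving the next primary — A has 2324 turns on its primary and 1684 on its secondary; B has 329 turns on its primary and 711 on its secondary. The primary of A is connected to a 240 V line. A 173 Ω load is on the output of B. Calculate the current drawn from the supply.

I_supply ≈ 3.40 A

After A: V = 240.00 × 1684/2324 = 173.91 V.
After B: V = 173.91 × 711/329 = 375.83 V.
I_load = 375.83/173 = 2.1724 A, so P_out = 375.83 × 2.1724 = 816.46 W.
All ideal ⇒ P_in = P_out, so I_supply = 816.46/240 = 3.40 A.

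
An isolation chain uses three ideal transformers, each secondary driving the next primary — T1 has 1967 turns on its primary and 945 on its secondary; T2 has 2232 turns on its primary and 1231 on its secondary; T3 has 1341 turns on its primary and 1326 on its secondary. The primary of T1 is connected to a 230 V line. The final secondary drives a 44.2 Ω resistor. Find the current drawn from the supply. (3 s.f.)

After T1: V = 230.00 × 945/1967 = 110.50 V.
After T2: V = 110.50 × 1231/2232 = 60.942 V.
After T3: V = 60.942 × 1326/1341 = 60.261 V.
I_load = 60.261/44.2 = 1.3634 A, so P_out = 60.261 × 1.3634 = 82.157 W.
All ideal ⇒ P_in = P_out, so I_supply = 82.157/230 = 0.357 A.

I_supply ≈ 0.357 A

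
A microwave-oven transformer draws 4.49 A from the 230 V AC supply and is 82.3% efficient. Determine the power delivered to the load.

P_out ≈ 850 W

P_in = V_p I_p = 230 × 4.49 = 1032.7 W.
P_out = η P_in = 0.823 × 1032.7 = 850 W.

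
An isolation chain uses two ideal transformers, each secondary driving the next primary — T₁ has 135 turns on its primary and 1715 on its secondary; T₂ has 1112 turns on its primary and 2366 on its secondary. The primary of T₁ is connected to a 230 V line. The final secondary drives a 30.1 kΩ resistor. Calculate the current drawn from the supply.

I_supply ≈ 5.58 A

After T₁: V = 230.00 × 1715/135 = 2921.9 V.
After T₂: V = 2921.9 × 2366/1112 = 6216.8 V.
I_load = 6216.8/30100 = 0.20654 A, so P_out = 6216.8 × 0.20654 = 1284.0 W.
All ideal ⇒ P_in = P_out, so I_supply = 1284.0/230 = 5.58 A.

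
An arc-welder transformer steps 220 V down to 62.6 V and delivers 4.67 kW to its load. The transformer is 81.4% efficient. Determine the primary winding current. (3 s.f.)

P_in = P_out/η = 4670/0.814 = 5737.1 W.
I_p = P_in/V_p = 5737.1/220 = 26.1 A.

I_p ≈ 26.1 A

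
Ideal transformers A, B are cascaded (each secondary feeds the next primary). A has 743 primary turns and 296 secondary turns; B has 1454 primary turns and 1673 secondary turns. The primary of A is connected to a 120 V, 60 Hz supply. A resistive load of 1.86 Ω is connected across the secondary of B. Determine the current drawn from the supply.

I_supply ≈ 13.6 A

After A: V = 120.00 × 296/743 = 47.806 V.
After B: V = 47.806 × 1673/1454 = 55.007 V.
I_load = 55.007/1.86 = 29.574 A, so P_out = 55.007 × 29.574 = 1626.7 W.
All ideal ⇒ P_in = P_out, so I_supply = 1626.7/120 = 13.6 A.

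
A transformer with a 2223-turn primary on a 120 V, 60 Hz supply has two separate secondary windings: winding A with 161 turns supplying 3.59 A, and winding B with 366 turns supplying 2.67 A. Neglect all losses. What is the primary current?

V_A = 120 × 161/2223 = 8.6910 V; V_B = 120 × 366/2223 = 19.757 V.
P_out = V_A I_A + V_B I_B = 8.6910×3.59 + 19.757×2.67 = 31.201 + 52.751 = 83.952 W.
Ideal ⇒ P_in = P_out, so I_p = P_out/V_p = 83.952/120 = 0.700 A.

I_p ≈ 0.700 A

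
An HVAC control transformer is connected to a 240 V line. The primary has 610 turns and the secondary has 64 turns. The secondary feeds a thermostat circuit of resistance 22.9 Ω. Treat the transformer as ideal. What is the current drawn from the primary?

I_p ≈ 0.115 A

V_s = V_p × N_s/N_p = 240 × 64/610 = 25.180 V.
I_s = V_s/R = 25.180/22.9 = 1.0996 A.
For an ideal transformer I_p N_p = I_s N_s, so I_p = 1.0996 × 64/610 = 0.115 A.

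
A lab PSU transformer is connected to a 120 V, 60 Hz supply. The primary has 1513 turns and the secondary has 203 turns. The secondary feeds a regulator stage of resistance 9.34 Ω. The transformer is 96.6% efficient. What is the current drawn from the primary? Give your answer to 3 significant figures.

V_s = 120 × 203/1513 = 16.100 V.
I_s = V_s/R = 16.100/9.34 = 1.7238 A.
P_out = V_s I_s = 16.100 × 1.7238 = 27.754 W.
P_in = P_out/η = 27.754/0.966 = 28.731 W.
I_p = P_in/V_p = 28.731/120 = 0.239 A.

I_p ≈ 0.239 A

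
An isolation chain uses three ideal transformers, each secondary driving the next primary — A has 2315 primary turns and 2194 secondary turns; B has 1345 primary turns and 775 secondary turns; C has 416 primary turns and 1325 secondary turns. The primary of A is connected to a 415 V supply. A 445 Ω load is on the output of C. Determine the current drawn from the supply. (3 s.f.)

After A: V = 415.00 × 2194/2315 = 393.31 V.
After B: V = 393.31 × 775/1345 = 226.63 V.
After C: V = 226.63 × 1325/416 = 721.83 V.
I_load = 721.83/445 = 1.6221 A, so P_out = 721.83 × 1.6221 = 1170.9 W.
All ideal ⇒ P_in = P_out, so I_supply = 1170.9/415 = 2.82 A.

I_supply ≈ 2.82 A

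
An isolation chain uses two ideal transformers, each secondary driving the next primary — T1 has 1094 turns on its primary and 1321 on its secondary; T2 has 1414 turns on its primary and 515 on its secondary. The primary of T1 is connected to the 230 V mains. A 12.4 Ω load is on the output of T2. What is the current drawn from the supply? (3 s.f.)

After T1: V = 230.00 × 1321/1094 = 277.72 V.
After T2: V = 277.72 × 515/1414 = 101.15 V.
I_load = 101.15/12.4 = 8.1574 A, so P_out = 101.15 × 8.1574 = 825.13 W.
All ideal ⇒ P_in = P_out, so I_supply = 825.13/230 = 3.59 A.

I_supply ≈ 3.59 A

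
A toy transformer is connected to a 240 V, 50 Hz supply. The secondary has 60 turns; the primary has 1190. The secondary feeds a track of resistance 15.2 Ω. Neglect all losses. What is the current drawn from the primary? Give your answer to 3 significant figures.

I_p ≈ 0.0401 A

V_s = V_p × N_s/N_p = 240 × 60/1190 = 12.101 V.
I_s = V_s/R = 12.101/15.2 = 0.79611 A.
For an ideal transformer I_p N_p = I_s N_s, so I_p = 0.79611 × 60/1190 = 0.0401 A.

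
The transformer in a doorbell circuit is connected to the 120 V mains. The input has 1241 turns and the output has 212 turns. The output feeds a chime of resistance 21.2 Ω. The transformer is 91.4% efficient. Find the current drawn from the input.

V_out = 120 × 212/1241 = 20.500 V.
I_out = V_out/R = 20.500/21.2 = 0.96696 A.
P_out = V_out I_out = 20.500 × 0.96696 = 19.822 W.
P_in = P_out/η = 19.822/0.914 = 21.687 W.
I_in = P_in/V_in = 21.687/120 = 0.181 A.

I_in ≈ 0.181 A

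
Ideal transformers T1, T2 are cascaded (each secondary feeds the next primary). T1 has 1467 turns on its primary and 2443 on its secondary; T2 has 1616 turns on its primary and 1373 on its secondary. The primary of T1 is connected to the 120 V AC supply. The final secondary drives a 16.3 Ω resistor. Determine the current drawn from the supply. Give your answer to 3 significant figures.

Secondary of T1: V = 120.00 × 2443/1467 = 199.84 V.
Secondary of T2: V = 199.84 × 1373/1616 = 169.79 V.
I_load = 169.79/16.3 = 10.416 A, so P_out = 169.79 × 10.416 = 1768.6 W.
All ideal ⇒ P_in = P_out, so I_supply = 1768.6/120 = 14.7 A.

I_supply ≈ 14.7 A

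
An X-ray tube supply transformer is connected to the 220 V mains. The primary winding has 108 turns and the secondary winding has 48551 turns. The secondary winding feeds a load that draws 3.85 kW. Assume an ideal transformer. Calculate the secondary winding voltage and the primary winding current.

V_s ≈ 98900 V, I_p ≈ 17.5 A

V_s = V_p × N_s/N_p = 220 × 48551/108 = 98900 V.
I_s = P/V_s = 3850/98900 = 0.038928 A.
I_p = I_s × N_s/N_p = 0.038928 × 48551/108 = 17.5 A.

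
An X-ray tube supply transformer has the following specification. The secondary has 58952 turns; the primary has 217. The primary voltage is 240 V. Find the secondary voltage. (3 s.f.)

V_s ≈ 65200 V

V_s/V_p = N_s/N_p, so V_s = 240 × 58952/217 = 65200 V.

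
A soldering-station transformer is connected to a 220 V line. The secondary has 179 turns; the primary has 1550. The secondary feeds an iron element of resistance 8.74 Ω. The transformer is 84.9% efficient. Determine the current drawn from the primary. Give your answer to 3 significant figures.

V_s = 220 × 179/1550 = 25.406 V.
I_s = V_s/R = 25.406/8.74 = 2.9069 A.
P_out = V_s I_s = 25.406 × 2.9069 = 73.854 W.
P_in = P_out/η = 73.854/0.849 = 86.990 W.
I_p = P_in/V_p = 86.990/220 = 0.395 A.

I_p ≈ 0.395 A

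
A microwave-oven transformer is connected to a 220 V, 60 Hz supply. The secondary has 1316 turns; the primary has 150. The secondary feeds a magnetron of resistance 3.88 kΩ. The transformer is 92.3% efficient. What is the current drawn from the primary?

V_s = 220 × 1316/150 = 1930.1 V.
I_s = V_s/R = 1930.1/3880 = 0.49746 A.
P_out = V_s I_s = 1930.1 × 0.49746 = 960.16 W.
P_in = P_out/η = 960.16/0.923 = 1040.3 W.
I_p = P_in/V_p = 1040.3/220 = 4.73 A.

I_p ≈ 4.73 A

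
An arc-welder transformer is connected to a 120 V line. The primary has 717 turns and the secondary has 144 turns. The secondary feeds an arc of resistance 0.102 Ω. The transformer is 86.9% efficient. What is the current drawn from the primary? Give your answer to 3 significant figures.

I_p ≈ 54.6 A

V_s = 120 × 144/717 = 24.100 V.
I_s = V_s/R = 24.100/0.102 = 236.28 A.
P_out = V_s I_s = 24.100 × 236.28 = 5694.4 W.
P_in = P_out/η = 5694.4/0.869 = 6552.8 W.
I_p = P_in/V_p = 6552.8/120 = 54.6 A.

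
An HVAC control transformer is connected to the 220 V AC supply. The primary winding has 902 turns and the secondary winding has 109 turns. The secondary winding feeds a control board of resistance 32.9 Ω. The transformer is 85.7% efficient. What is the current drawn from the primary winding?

V_s = 220 × 109/902 = 26.585 V.
I_s = V_s/R = 26.585/32.9 = 0.80807 A.
P_out = V_s I_s = 26.585 × 0.80807 = 21.483 W.
P_in = P_out/η = 21.483/0.857 = 25.067 W.
I_p = P_in/V_p = 25.067/220 = 0.114 A.

I_p ≈ 0.114 A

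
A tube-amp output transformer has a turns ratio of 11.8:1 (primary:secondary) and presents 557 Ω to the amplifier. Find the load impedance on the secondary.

Z_s = Z_p/(N_p/N_s)² = 557/11.8² = 4.00 Ω.

Z_s ≈ 4.00 Ω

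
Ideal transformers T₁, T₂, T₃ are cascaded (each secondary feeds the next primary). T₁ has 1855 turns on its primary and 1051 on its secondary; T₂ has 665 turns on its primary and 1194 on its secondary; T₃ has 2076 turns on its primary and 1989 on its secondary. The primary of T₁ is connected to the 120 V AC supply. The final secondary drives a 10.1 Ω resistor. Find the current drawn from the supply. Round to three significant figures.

I_supply ≈ 11.3 A

Secondary of T₁: V = 120.00 × 1051/1855 = 67.989 V.
Secondary of T₂: V = 67.989 × 1194/665 = 122.07 V.
Secondary of T₃: V = 122.07 × 1989/2076 = 116.96 V.
I_load = 116.96/10.1 = 11.580 A, so P_out = 116.96 × 11.580 = 1354.4 W.
All ideal ⇒ P_in = P_out, so I_supply = 1354.4/120 = 11.3 A.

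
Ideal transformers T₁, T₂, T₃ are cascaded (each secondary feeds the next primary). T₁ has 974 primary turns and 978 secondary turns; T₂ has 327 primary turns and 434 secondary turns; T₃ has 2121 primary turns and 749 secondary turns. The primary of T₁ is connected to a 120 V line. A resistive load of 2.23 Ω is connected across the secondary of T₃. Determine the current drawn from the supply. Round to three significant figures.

Secondary of T₁: V = 120.00 × 978/974 = 120.49 V.
Secondary of T₂: V = 120.49 × 434/327 = 159.92 V.
Secondary of T₃: V = 159.92 × 749/2121 = 56.473 V.
I_load = 56.473/2.23 = 25.324 A, so P_out = 56.473 × 25.324 = 1430.2 W.
All ideal ⇒ P_in = P_out, so I_supply = 1430.2/120 = 11.9 A.

I_supply ≈ 11.9 A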